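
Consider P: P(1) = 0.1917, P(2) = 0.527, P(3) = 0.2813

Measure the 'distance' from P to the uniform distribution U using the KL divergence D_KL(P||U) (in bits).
0.1264 bits

U(i) = 1/3 for all i

D_KL(P||U) = Σ P(x) log₂(P(x) / (1/3))
           = Σ P(x) log₂(P(x)) + log₂(3)
           = log₂(3) - H(P)

H(P) = -Σ P(x) log₂(P(x)):
  -P(1)·log₂(P(1)) = -(0.1917)·log₂(0.1917) = 0.45684
  -P(2)·log₂(P(2)) = -(0.527)·log₂(0.527) = 0.48701
  -P(3)·log₂(P(3)) = -(0.2813)·log₂(0.2813) = 0.51473
H(P) = 0.45684 + 0.48701 + 0.51473 = 1.45858 bits

log₂(3) = 1.58496 bits

D_KL(P||U) = 1.58496 - 1.45858 = 0.12638 ≈ 0.1264 bits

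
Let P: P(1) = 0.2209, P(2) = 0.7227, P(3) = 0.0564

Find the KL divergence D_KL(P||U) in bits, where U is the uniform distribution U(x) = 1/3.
0.5312 bits

U(i) = 1/3 for all i

D_KL(P||U) = Σ P(x) log₂(P(x) / (1/3))
           = Σ P(x) log₂(P(x)) + log₂(3)
           = log₂(3) - H(P)

H(P) = -Σ P(x) log₂(P(x)):
  -P(1)·log₂(P(1)) = -(0.2209)·log₂(0.2209) = 0.48124
  -P(2)·log₂(P(2)) = -(0.7227)·log₂(0.7227) = 0.33861
  -P(3)·log₂(P(3)) = -(0.0564)·log₂(0.0564) = 0.23396
H(P) = 0.48124 + 0.33861 + 0.23396 = 1.05381 bits

log₂(3) = 1.58496 bits

D_KL(P||U) = 1.58496 - 1.05381 = 0.53115 ≈ 0.5312 bits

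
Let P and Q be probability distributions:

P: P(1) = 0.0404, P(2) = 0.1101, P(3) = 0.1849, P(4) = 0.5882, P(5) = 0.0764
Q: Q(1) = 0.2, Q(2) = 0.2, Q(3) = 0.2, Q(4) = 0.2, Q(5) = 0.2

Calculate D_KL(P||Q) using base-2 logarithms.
0.6004 bits

D_KL(P||Q) = Σ P(x) log₂(P(x)/Q(x))

Computing term by term:
  P(1)·log₂(P(1)/Q(1)) = 0.0404·log₂(0.0404/0.2) = -0.09323
  P(2)·log₂(P(2)/Q(2)) = 0.1101·log₂(0.1101/0.2) = -0.09482
  P(3)·log₂(P(3)/Q(3)) = 0.1849·log₂(0.1849/0.2) = -0.02094
  P(4)·log₂(P(4)/Q(4)) = 0.5882·log₂(0.5882/0.2) = 0.91542
  P(5)·log₂(P(5)/Q(5)) = 0.0764·log₂(0.0764/0.2) = -0.10607

D_KL(P||Q) = -0.09323 - 0.09482 - 0.02094 + 0.91542 - 0.10607 = 0.60036 ≈ 0.6004 bits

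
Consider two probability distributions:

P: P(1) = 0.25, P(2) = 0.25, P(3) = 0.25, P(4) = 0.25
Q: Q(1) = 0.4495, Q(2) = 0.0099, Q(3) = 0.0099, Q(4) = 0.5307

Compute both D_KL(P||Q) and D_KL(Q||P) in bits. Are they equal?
D_KL(P||Q) = 1.8461 bits, D_KL(Q||P) = 0.8645 bits. No, they are not equal.

D_KL(P||Q) = Σ P(x) log₂(P(x)/Q(x))

Computing term by term:
  P(1)·log₂(P(1)/Q(1)) = 0.25·log₂(0.25/0.4495) = -0.21160
  P(2)·log₂(P(2)/Q(2)) = 0.25·log₂(0.25/0.0099) = 1.16459
  P(3)·log₂(P(3)/Q(3)) = 0.25·log₂(0.25/0.0099) = 1.16459
  P(4)·log₂(P(4)/Q(4)) = 0.25·log₂(0.25/0.5307) = -0.27149

D_KL(P||Q) = -0.21160 + 1.16459 + 1.16459 - 0.27149 = 1.84609 ≈ 1.8461 bits

D_KL(Q||P) = Σ Q(x) log₂(Q(x)/P(x))

Computing term by term:
  Q(1)·log₂(Q(1)/P(1)) = 0.4495·log₂(0.4495/0.25) = 0.38045
  Q(2)·log₂(Q(2)/P(2)) = 0.0099·log₂(0.0099/0.25) = -0.04612
  Q(3)·log₂(Q(3)/P(3)) = 0.0099·log₂(0.0099/0.25) = -0.04612
  Q(4)·log₂(Q(4)/P(4)) = 0.5307·log₂(0.5307/0.25) = 0.57632

D_KL(Q||P) = 0.38045 - 0.04612 - 0.04612 + 0.57632 = 0.86453 ≈ 0.8645 bits

These are NOT equal (difference: 0.9816 bits). KL divergence is asymmetric: D_KL(P||Q) ≠ D_KL(Q||P) in general.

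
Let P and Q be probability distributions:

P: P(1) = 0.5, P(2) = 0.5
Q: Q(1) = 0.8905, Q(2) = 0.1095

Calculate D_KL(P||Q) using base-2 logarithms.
0.6792 bits

D_KL(P||Q) = Σ P(x) log₂(P(x)/Q(x))

Computing term by term:
  P(1)·log₂(P(1)/Q(1)) = 0.5·log₂(0.5/0.8905) = -0.41634
  P(2)·log₂(P(2)/Q(2)) = 0.5·log₂(0.5/0.1095) = 1.09550

D_KL(P||Q) = -0.41634 + 1.09550 = 0.67916 ≈ 0.6792 bits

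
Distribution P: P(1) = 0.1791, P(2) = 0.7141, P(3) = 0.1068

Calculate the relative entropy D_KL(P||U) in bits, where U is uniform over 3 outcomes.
0.4490 bits

U(i) = 1/3 for all i

D_KL(P||U) = Σ P(x) log₂(P(x) / (1/3))
           = Σ P(x) log₂(P(x)) + log₂(3)
           = log₂(3) - H(P)

H(P) = -Σ P(x) log₂(P(x)):
  -P(1)·log₂(P(1)) = -(0.1791)·log₂(0.1791) = 0.44438
  -P(2)·log₂(P(2)) = -(0.7141)·log₂(0.7141) = 0.34691
  -P(3)·log₂(P(3)) = -(0.1068)·log₂(0.1068) = 0.34465
H(P) = 0.44438 + 0.34691 + 0.34465 = 1.13594 bits

log₂(3) = 1.58496 bits

D_KL(P||U) = 1.58496 - 1.13594 = 0.44902 ≈ 0.4490 bits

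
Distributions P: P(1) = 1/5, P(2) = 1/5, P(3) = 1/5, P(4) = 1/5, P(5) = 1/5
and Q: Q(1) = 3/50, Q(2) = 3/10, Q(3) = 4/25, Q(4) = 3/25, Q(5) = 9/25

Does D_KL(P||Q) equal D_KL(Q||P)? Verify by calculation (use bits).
D_KL(P||Q) = 0.2726 bits, D_KL(Q||P) = 0.2366 bits. No — D_KL(P||Q) ≠ D_KL(Q||P) for this pair.

D_KL(P||Q) = Σ P(x) log₂(P(x)/Q(x))

Computing term by term:
  P(1)·log₂(P(1)/Q(1)) = (1/5)·log₂((1/5)/(3/50)) = 0.34739
  P(2)·log₂(P(2)/Q(2)) = (1/5)·log₂((1/5)/(3/10)) = -0.11699
  P(3)·log₂(P(3)/Q(3)) = (1/5)·log₂((1/5)/(4/25)) = 0.06439
  P(4)·log₂(P(4)/Q(4)) = (1/5)·log₂((1/5)/(3/25)) = 0.14739
  P(5)·log₂(P(5)/Q(5)) = (1/5)·log₂((1/5)/(9/25)) = -0.16960

D_KL(P||Q) = 0.34739 - 0.11699 + 0.06439 + 0.14739 - 0.16960 = 0.27258 ≈ 0.2726 bits

D_KL(Q||P) = Σ Q(x) log₂(Q(x)/P(x))

Computing term by term:
  Q(1)·log₂(Q(1)/P(1)) = (3/50)·log₂((3/50)/(1/5)) = -0.10422
  Q(2)·log₂(Q(2)/P(2)) = (3/10)·log₂((3/10)/(1/5)) = 0.17549
  Q(3)·log₂(Q(3)/P(3)) = (4/25)·log₂((4/25)/(1/5)) = -0.05151
  Q(4)·log₂(Q(4)/P(4)) = (3/25)·log₂((3/25)/(1/5)) = -0.08844
  Q(5)·log₂(Q(5)/P(5)) = (9/25)·log₂((9/25)/(1/5)) = 0.30528

D_KL(Q||P) = -0.10422 + 0.17549 - 0.05151 - 0.08844 + 0.30528 = 0.23660 ≈ 0.2366 bits

These are NOT equal (difference: 0.0360 bits). KL divergence is asymmetric: D_KL(P||Q) ≠ D_KL(Q||P) in general.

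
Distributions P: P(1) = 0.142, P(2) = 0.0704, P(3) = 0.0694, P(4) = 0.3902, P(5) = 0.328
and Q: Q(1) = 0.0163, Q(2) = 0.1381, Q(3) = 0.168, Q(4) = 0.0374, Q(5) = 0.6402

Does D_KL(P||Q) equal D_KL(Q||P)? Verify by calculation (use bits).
D_KL(P||Q) = 1.2901 bits, D_KL(Q||P) = 0.7888 bits. No — D_KL(P||Q) ≠ D_KL(Q||P) for this pair.

D_KL(P||Q) = Σ P(x) log₂(P(x)/Q(x))

Computing term by term:
  P(1)·log₂(P(1)/Q(1)) = 0.142·log₂(0.142/0.0163) = 0.44346
  P(2)·log₂(P(2)/Q(2)) = 0.0704·log₂(0.0704/0.1381) = -0.06843
  P(3)·log₂(P(3)/Q(3)) = 0.0694·log₂(0.0694/0.168) = -0.08852
  P(4)·log₂(P(4)/Q(4)) = 0.3902·log₂(0.3902/0.0374) = 1.32009
  P(5)·log₂(P(5)/Q(5)) = 0.328·log₂(0.328/0.6402) = -0.31646

D_KL(P||Q) = 0.44346 - 0.06843 - 0.08852 + 1.32009 - 0.31646 = 1.29014 ≈ 1.2901 bits

D_KL(Q||P) = Σ Q(x) log₂(Q(x)/P(x))

Computing term by term:
  Q(1)·log₂(Q(1)/P(1)) = 0.0163·log₂(0.0163/0.142) = -0.05090
  Q(2)·log₂(Q(2)/P(2)) = 0.1381·log₂(0.1381/0.0704) = 0.13424
  Q(3)·log₂(Q(3)/P(3)) = 0.168·log₂(0.168/0.0694) = 0.21428
  Q(4)·log₂(Q(4)/P(4)) = 0.0374·log₂(0.0374/0.3902) = -0.12653
  Q(5)·log₂(Q(5)/P(5)) = 0.6402·log₂(0.6402/0.328) = 0.61768

D_KL(Q||P) = -0.05090 + 0.13424 + 0.21428 - 0.12653 + 0.61768 = 0.78877 ≈ 0.7888 bits

These are NOT equal (difference: 0.5013 bits). KL divergence is asymmetric: D_KL(P||Q) ≠ D_KL(Q||P) in general.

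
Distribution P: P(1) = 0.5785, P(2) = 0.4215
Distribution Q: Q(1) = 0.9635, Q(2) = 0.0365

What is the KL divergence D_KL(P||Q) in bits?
1.0620 bits

D_KL(P||Q) = Σ P(x) log₂(P(x)/Q(x))

Computing term by term:
  P(1)·log₂(P(1)/Q(1)) = 0.5785·log₂(0.5785/0.9635) = -0.42576
  P(2)·log₂(P(2)/Q(2)) = 0.4215·log₂(0.4215/0.0365) = 1.48771

D_KL(P||Q) = -0.42576 + 1.48771 = 1.06195 ≈ 1.0620 bits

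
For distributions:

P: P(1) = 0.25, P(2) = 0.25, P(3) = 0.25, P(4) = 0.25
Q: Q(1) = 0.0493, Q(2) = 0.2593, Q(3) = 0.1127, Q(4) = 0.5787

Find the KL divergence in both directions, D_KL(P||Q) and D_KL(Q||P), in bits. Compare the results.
D_KL(P||Q) = 0.5570 bits, D_KL(Q||P) = 0.4694 bits. D_KL(P||Q) is larger than D_KL(Q||P) by 0.0876 bits; the two directions differ.

D_KL(P||Q) = Σ P(x) log₂(P(x)/Q(x))

Computing term by term:
  P(1)·log₂(P(1)/Q(1)) = 0.25·log₂(0.25/0.0493) = 0.58557
  P(2)·log₂(P(2)/Q(2)) = 0.25·log₂(0.25/0.2593) = -0.01317
  P(3)·log₂(P(3)/Q(3)) = 0.25·log₂(0.25/0.1127) = 0.28736
  P(4)·log₂(P(4)/Q(4)) = 0.25·log₂(0.25/0.5787) = -0.30272

D_KL(P||Q) = 0.58557 - 0.01317 + 0.28736 - 0.30272 = 0.55704 ≈ 0.5570 bits

D_KL(Q||P) = Σ Q(x) log₂(Q(x)/P(x))

Computing term by term:
  Q(1)·log₂(Q(1)/P(1)) = 0.0493·log₂(0.0493/0.25) = -0.11547
  Q(2)·log₂(Q(2)/P(2)) = 0.2593·log₂(0.2593/0.25) = 0.01366
  Q(3)·log₂(Q(3)/P(3)) = 0.1127·log₂(0.1127/0.25) = -0.12954
  Q(4)·log₂(Q(4)/P(4)) = 0.5787·log₂(0.5787/0.25) = 0.70074

D_KL(Q||P) = -0.11547 + 0.01366 - 0.12954 + 0.70074 = 0.46939 ≈ 0.4694 bits

These are NOT equal (difference: 0.0876 bits). KL divergence is asymmetric: D_KL(P||Q) ≠ D_KL(Q||P) in general.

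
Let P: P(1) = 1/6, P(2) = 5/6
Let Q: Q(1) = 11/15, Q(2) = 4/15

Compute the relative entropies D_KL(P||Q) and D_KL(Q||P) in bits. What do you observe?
D_KL(P||Q) = 1.0136 bits, D_KL(Q||P) = 1.1291 bits. The two directions give different values (D_KL(Q||P) exceeds D_KL(P||Q) by 0.1155 bits): KL divergence is asymmetric.

D_KL(P||Q) = Σ P(x) log₂(P(x)/Q(x))

Computing term by term:
  P(1)·log₂(P(1)/Q(1)) = (1/6)·log₂((1/6)/(11/15)) = -0.35625
  P(2)·log₂(P(2)/Q(2)) = (5/6)·log₂((5/6)/(4/15)) = 1.36988

D_KL(P||Q) = -0.35625 + 1.36988 = 1.01363 ≈ 1.0136 bits

D_KL(Q||P) = Σ Q(x) log₂(Q(x)/P(x))

Computing term by term:
  Q(1)·log₂(Q(1)/P(1)) = (11/15)·log₂((11/15)/(1/6)) = 1.56750
  Q(2)·log₂(Q(2)/P(2)) = (4/15)·log₂((4/15)/(5/6)) = -0.43836

D_KL(Q||P) = 1.56750 - 0.43836 = 1.12914 ≈ 1.1291 bits

These are NOT equal (difference: 0.1155 bits). KL divergence is asymmetric: D_KL(P||Q) ≠ D_KL(Q||P) in general.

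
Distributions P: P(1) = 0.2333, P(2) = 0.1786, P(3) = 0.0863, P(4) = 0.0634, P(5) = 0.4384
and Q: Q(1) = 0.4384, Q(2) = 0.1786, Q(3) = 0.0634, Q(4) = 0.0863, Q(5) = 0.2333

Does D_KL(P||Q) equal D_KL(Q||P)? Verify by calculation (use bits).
D_KL(P||Q) = 0.1968 bits, D_KL(Q||P) = 0.1968 bits. Yes — for this pair D_KL(P||Q) = D_KL(Q||P).

D_KL(P||Q) = Σ P(x) log₂(P(x)/Q(x))

Computing term by term:
  P(1)·log₂(P(1)/Q(1)) = 0.2333·log₂(0.2333/0.4384) = -0.21232
  P(2)·log₂(P(2)/Q(2)) = 0.1786·log₂(0.1786/0.1786) = 0.00000
  P(3)·log₂(P(3)/Q(3)) = 0.0863·log₂(0.0863/0.0634) = 0.03839
  P(4)·log₂(P(4)/Q(4)) = 0.0634·log₂(0.0634/0.0863) = -0.02821
  P(5)·log₂(P(5)/Q(5)) = 0.4384·log₂(0.4384/0.2333) = 0.39897

D_KL(P||Q) = -0.21232 + 0.00000 + 0.03839 - 0.02821 + 0.39897 = 0.19683 ≈ 0.1968 bits

D_KL(Q||P) = Σ Q(x) log₂(Q(x)/P(x))

Computing term by term:
  Q(1)·log₂(Q(1)/P(1)) = 0.4384·log₂(0.4384/0.2333) = 0.39897
  Q(2)·log₂(Q(2)/P(2)) = 0.1786·log₂(0.1786/0.1786) = 0.00000
  Q(3)·log₂(Q(3)/P(3)) = 0.0634·log₂(0.0634/0.0863) = -0.02821
  Q(4)·log₂(Q(4)/P(4)) = 0.0863·log₂(0.0863/0.0634) = 0.03839
  Q(5)·log₂(Q(5)/P(5)) = 0.2333·log₂(0.2333/0.4384) = -0.21232

D_KL(Q||P) = 0.39897 + 0.00000 - 0.02821 + 0.03839 - 0.21232 = 0.19683 ≈ 0.1968 bits

These ARE equal here. Q is P with outcomes relabeled (Q(1) = P(5), Q(3) = P(4), Q(4) = P(3), Q(5) = P(1)) by a relabeling that is its own inverse, so the two sums contain exactly the same terms in a different order. This is a special case — KL divergence is not symmetric in general: D_KL(P||Q) ≠ D_KL(Q||P) for most P, Q.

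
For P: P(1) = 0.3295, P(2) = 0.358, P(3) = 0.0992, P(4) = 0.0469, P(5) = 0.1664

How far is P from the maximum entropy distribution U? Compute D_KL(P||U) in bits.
0.2954 bits

U(i) = 1/5 for all i

D_KL(P||U) = Σ P(x) log₂(P(x) / (1/5))
           = Σ P(x) log₂(P(x)) + log₂(5)
           = log₂(5) - H(P)

H(P) = -Σ P(x) log₂(P(x)):
  -P(1)·log₂(P(1)) = -(0.3295)·log₂(0.3295) = 0.52774
  -P(2)·log₂(P(2)) = -(0.358)·log₂(0.358) = 0.53054
  -P(3)·log₂(P(3)) = -(0.0992)·log₂(0.0992) = 0.33068
  -P(4)·log₂(P(4)) = -(0.0469)·log₂(0.0469) = 0.20703
  -P(5)·log₂(P(5)) = -(0.1664)·log₂(0.1664) = 0.43052
H(P) = 0.52774 + 0.53054 + 0.33068 + 0.20703 + 0.43052 = 2.02651 bits

log₂(5) = 2.32193 bits

D_KL(P||U) = 2.32193 - 2.02651 = 0.29542 ≈ 0.2954 bits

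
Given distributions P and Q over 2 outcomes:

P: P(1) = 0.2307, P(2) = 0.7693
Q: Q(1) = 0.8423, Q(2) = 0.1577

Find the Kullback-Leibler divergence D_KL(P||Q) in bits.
1.3279 bits

D_KL(P||Q) = Σ P(x) log₂(P(x)/Q(x))

Computing term by term:
  P(1)·log₂(P(1)/Q(1)) = 0.2307·log₂(0.2307/0.8423) = -0.43102
  P(2)·log₂(P(2)/Q(2)) = 0.7693·log₂(0.7693/0.1577) = 1.75890

D_KL(P||Q) = -0.43102 + 1.75890 = 1.32788 ≈ 1.3279 bits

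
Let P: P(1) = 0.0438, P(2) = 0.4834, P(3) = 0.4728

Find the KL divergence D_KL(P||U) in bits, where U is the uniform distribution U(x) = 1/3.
0.3694 bits

U(i) = 1/3 for all i

D_KL(P||U) = Σ P(x) log₂(P(x) / (1/3))
           = Σ P(x) log₂(P(x)) + log₂(3)
           = log₂(3) - H(P)

H(P) = -Σ P(x) log₂(P(x)):
  -P(1)·log₂(P(1)) = -(0.0438)·log₂(0.0438) = 0.19767
  -P(2)·log₂(P(2)) = -(0.4834)·log₂(0.4834) = 0.50695
  -P(3)·log₂(P(3)) = -(0.4728)·log₂(0.4728) = 0.51095
H(P) = 0.19767 + 0.50695 + 0.51095 = 1.21557 bits

log₂(3) = 1.58496 bits

D_KL(P||U) = 1.58496 - 1.21557 = 0.36939 ≈ 0.3694 bits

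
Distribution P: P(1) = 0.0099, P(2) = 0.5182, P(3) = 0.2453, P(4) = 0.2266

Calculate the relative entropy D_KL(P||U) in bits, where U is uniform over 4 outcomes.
0.4600 bits

U(i) = 1/4 for all i

D_KL(P||U) = Σ P(x) log₂(P(x) / (1/4))
           = Σ P(x) log₂(P(x)) + log₂(4)
           = log₂(4) - H(P)

H(P) = -Σ P(x) log₂(P(x)):
  -P(1)·log₂(P(1)) = -(0.0099)·log₂(0.0099) = 0.06592
  -P(2)·log₂(P(2)) = -(0.5182)·log₂(0.5182) = 0.49147
  -P(3)·log₂(P(3)) = -(0.2453)·log₂(0.2453) = 0.49732
  -P(4)·log₂(P(4)) = -(0.2266)·log₂(0.2266) = 0.48533
H(P) = 0.06592 + 0.49147 + 0.49732 + 0.48533 = 1.54004 bits

log₂(4) = 2.00000 bits

D_KL(P||U) = 2.00000 - 1.54004 = 0.45996 ≈ 0.4600 bits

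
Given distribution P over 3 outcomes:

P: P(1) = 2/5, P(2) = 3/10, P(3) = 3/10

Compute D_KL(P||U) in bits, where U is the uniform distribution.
0.0140 bits

U(i) = 1/3 for all i

D_KL(P||U) = Σ P(x) log₂(P(x) / (1/3))
           = Σ P(x) log₂(P(x)) + log₂(3)
           = log₂(3) - H(P)

H(P) = -Σ P(x) log₂(P(x)):
  -P(1)·log₂(P(1)) = -(2/5)·log₂(2/5) = 0.52877
  -P(2)·log₂(P(2)) = -(3/10)·log₂(3/10) = 0.52109
  -P(3)·log₂(P(3)) = -(3/10)·log₂(3/10) = 0.52109
H(P) = 0.52877 + 0.52109 + 0.52109 = 1.57095 bits

log₂(3) = 1.58496 bits

D_KL(P||U) = 1.58496 - 1.57095 = 0.01401 ≈ 0.0140 bits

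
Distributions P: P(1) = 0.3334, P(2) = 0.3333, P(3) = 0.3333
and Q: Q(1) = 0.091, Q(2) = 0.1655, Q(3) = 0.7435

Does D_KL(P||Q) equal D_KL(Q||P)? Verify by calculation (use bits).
D_KL(P||Q) = 0.5754 bits, D_KL(Q||P) = 0.5230 bits. No — D_KL(P||Q) ≠ D_KL(Q||P) for this pair.

D_KL(P||Q) = Σ P(x) log₂(P(x)/Q(x))

Computing term by term:
  P(1)·log₂(P(1)/Q(1)) = 0.3334·log₂(0.3334/0.091) = 0.62456
  P(2)·log₂(P(2)/Q(2)) = 0.3333·log₂(0.3333/0.1655) = 0.33663
  P(3)·log₂(P(3)/Q(3)) = 0.3333·log₂(0.3333/0.7435) = -0.38580

D_KL(P||Q) = 0.62456 + 0.33663 - 0.38580 = 0.57539 ≈ 0.5754 bits

D_KL(Q||P) = Σ Q(x) log₂(Q(x)/P(x))

Computing term by term:
  Q(1)·log₂(Q(1)/P(1)) = 0.091·log₂(0.091/0.3334) = -0.17047
  Q(2)·log₂(Q(2)/P(2)) = 0.1655·log₂(0.1655/0.3333) = -0.16715
  Q(3)·log₂(Q(3)/P(3)) = 0.7435·log₂(0.7435/0.3333) = 0.86061

D_KL(Q||P) = -0.17047 - 0.16715 + 0.86061 = 0.52299 ≈ 0.5230 bits

These are NOT equal (difference: 0.0524 bits). KL divergence is asymmetric: D_KL(P||Q) ≠ D_KL(Q||P) in general.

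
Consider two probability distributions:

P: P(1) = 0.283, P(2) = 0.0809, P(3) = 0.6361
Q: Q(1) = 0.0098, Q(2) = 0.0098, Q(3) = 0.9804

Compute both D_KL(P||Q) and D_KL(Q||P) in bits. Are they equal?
D_KL(P||Q) = 1.2224 bits, D_KL(Q||P) = 0.5345 bits. No, they are not equal.

D_KL(P||Q) = Σ P(x) log₂(P(x)/Q(x))

Computing term by term:
  P(1)·log₂(P(1)/Q(1)) = 0.283·log₂(0.283/0.0098) = 1.37308
  P(2)·log₂(P(2)/Q(2)) = 0.0809·log₂(0.0809/0.0098) = 0.24636
  P(3)·log₂(P(3)/Q(3)) = 0.6361·log₂(0.6361/0.9804) = -0.39700

D_KL(P||Q) = 1.37308 + 0.24636 - 0.39700 = 1.22244 ≈ 1.2224 bits

D_KL(Q||P) = Σ Q(x) log₂(Q(x)/P(x))

Computing term by term:
  Q(1)·log₂(Q(1)/P(1)) = 0.0098·log₂(0.0098/0.283) = -0.04755
  Q(2)·log₂(Q(2)/P(2)) = 0.0098·log₂(0.0098/0.0809) = -0.02984
  Q(3)·log₂(Q(3)/P(3)) = 0.9804·log₂(0.9804/0.6361) = 0.61188

D_KL(Q||P) = -0.04755 - 0.02984 + 0.61188 = 0.53449 ≈ 0.5345 bits

These are NOT equal (difference: 0.6879 bits). KL divergence is asymmetric: D_KL(P||Q) ≠ D_KL(Q||P) in general.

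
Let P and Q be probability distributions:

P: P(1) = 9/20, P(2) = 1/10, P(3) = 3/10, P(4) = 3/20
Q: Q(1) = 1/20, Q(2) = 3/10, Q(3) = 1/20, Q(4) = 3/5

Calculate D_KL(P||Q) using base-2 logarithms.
1.7435 bits

D_KL(P||Q) = Σ P(x) log₂(P(x)/Q(x))

Computing term by term:
  P(1)·log₂(P(1)/Q(1)) = (9/20)·log₂((9/20)/(1/20)) = 1.42647
  P(2)·log₂(P(2)/Q(2)) = (1/10)·log₂((1/10)/(3/10)) = -0.15850
  P(3)·log₂(P(3)/Q(3)) = (3/10)·log₂((3/10)/(1/20)) = 0.77549
  P(4)·log₂(P(4)/Q(4)) = (3/20)·log₂((3/20)/(3/5)) = -0.30000

D_KL(P||Q) = 1.42647 - 0.15850 + 0.77549 - 0.30000 = 1.74346 ≈ 1.7435 bits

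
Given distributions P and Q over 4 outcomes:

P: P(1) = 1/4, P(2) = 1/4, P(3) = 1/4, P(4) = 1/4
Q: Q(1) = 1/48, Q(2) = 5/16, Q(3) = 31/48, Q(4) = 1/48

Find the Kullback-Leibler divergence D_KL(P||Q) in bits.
1.3697 bits

D_KL(P||Q) = Σ P(x) log₂(P(x)/Q(x))

Computing term by term:
  P(1)·log₂(P(1)/Q(1)) = (1/4)·log₂((1/4)/(1/48)) = 0.89624
  P(2)·log₂(P(2)/Q(2)) = (1/4)·log₂((1/4)/(5/16)) = -0.08048
  P(3)·log₂(P(3)/Q(3)) = (1/4)·log₂((1/4)/(31/48)) = -0.34231
  P(4)·log₂(P(4)/Q(4)) = (1/4)·log₂((1/4)/(1/48)) = 0.89624

D_KL(P||Q) = 0.89624 - 0.08048 - 0.34231 + 0.89624 = 1.36969 ≈ 1.3697 bits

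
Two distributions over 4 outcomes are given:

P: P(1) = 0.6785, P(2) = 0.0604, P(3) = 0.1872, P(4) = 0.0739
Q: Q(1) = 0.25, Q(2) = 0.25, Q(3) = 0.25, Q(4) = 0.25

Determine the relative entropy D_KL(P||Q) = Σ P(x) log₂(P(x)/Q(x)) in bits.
0.6455 bits

D_KL(P||Q) = Σ P(x) log₂(P(x)/Q(x))

Computing term by term:
  P(1)·log₂(P(1)/Q(1)) = 0.6785·log₂(0.6785/0.25) = 0.97733
  P(2)·log₂(P(2)/Q(2)) = 0.0604·log₂(0.0604/0.25) = -0.12378
  P(3)·log₂(P(3)/Q(3)) = 0.1872·log₂(0.1872/0.25) = -0.07813
  P(4)·log₂(P(4)/Q(4)) = 0.0739·log₂(0.0739/0.25) = -0.12994

D_KL(P||Q) = 0.97733 - 0.12378 - 0.07813 - 0.12994 = 0.64548 ≈ 0.6455 bits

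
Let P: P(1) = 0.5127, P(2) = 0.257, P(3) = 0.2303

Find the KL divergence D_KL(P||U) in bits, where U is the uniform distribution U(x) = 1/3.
0.0992 bits

U(i) = 1/3 for all i

D_KL(P||U) = Σ P(x) log₂(P(x) / (1/3))
           = Σ P(x) log₂(P(x)) + log₂(3)
           = log₂(3) - H(P)

H(P) = -Σ P(x) log₂(P(x)):
  -P(1)·log₂(P(1)) = -(0.5127)·log₂(0.5127) = 0.49415
  -P(2)·log₂(P(2)) = -(0.257)·log₂(0.257) = 0.50376
  -P(3)·log₂(P(3)) = -(0.2303)·log₂(0.2303) = 0.48787
H(P) = 0.49415 + 0.50376 + 0.48787 = 1.48578 bits

log₂(3) = 1.58496 bits

D_KL(P||U) = 1.58496 - 1.48578 = 0.09918 ≈ 0.0992 bits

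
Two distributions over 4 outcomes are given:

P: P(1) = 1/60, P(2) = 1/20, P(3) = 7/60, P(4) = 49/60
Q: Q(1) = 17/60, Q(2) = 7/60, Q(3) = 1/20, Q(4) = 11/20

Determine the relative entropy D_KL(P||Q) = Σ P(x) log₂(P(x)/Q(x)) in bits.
0.4791 bits

D_KL(P||Q) = Σ P(x) log₂(P(x)/Q(x))

Computing term by term:
  P(1)·log₂(P(1)/Q(1)) = (1/60)·log₂((1/60)/(17/60)) = -0.06812
  P(2)·log₂(P(2)/Q(2)) = (1/20)·log₂((1/20)/(7/60)) = -0.06112
  P(3)·log₂(P(3)/Q(3)) = (7/60)·log₂((7/60)/(1/20)) = 0.14261
  P(4)·log₂(P(4)/Q(4)) = (49/60)·log₂((49/60)/(11/20)) = 0.46576

D_KL(P||Q) = -0.06812 - 0.06112 + 0.14261 + 0.46576 = 0.47913 ≈ 0.4791 bits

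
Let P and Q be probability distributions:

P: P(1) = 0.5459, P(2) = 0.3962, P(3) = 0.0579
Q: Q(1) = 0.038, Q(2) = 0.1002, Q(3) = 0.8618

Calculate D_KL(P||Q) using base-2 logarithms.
2.6590 bits

D_KL(P||Q) = Σ P(x) log₂(P(x)/Q(x))

Computing term by term:
  P(1)·log₂(P(1)/Q(1)) = 0.5459·log₂(0.5459/0.038) = 2.09875
  P(2)·log₂(P(2)/Q(2)) = 0.3962·log₂(0.3962/0.1002) = 0.78580
  P(3)·log₂(P(3)/Q(3)) = 0.0579·log₂(0.0579/0.8618) = -0.22556

D_KL(P||Q) = 2.09875 + 0.78580 - 0.22556 = 2.65899 ≈ 2.6590 bits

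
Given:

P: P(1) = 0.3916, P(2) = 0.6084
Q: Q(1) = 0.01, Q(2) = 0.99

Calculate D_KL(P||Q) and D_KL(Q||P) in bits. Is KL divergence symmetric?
D_KL(P||Q) = 1.6447 bits, D_KL(Q||P) = 0.6425 bits. No, KL divergence is not symmetric.

D_KL(P||Q) = Σ P(x) log₂(P(x)/Q(x))

Computing term by term:
  P(1)·log₂(P(1)/Q(1)) = 0.3916·log₂(0.3916/0.01) = 2.07208
  P(2)·log₂(P(2)/Q(2)) = 0.6084·log₂(0.6084/0.99) = -0.42735

D_KL(P||Q) = 2.07208 - 0.42735 = 1.64473 ≈ 1.6447 bits

D_KL(Q||P) = Σ Q(x) log₂(Q(x)/P(x))

Computing term by term:
  Q(1)·log₂(Q(1)/P(1)) = 0.01·log₂(0.01/0.3916) = -0.05291
  Q(2)·log₂(Q(2)/P(2)) = 0.99·log₂(0.99/0.6084) = 0.69538

D_KL(Q||P) = -0.05291 + 0.69538 = 0.64247 ≈ 0.6425 bits

These are NOT equal (difference: 1.0022 bits). KL divergence is asymmetric: D_KL(P||Q) ≠ D_KL(Q||P) in general.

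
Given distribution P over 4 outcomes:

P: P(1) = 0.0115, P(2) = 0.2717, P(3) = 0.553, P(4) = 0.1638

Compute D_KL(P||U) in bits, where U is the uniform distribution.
0.5150 bits

U(i) = 1/4 for all i

D_KL(P||U) = Σ P(x) log₂(P(x) / (1/4))
           = Σ P(x) log₂(P(x)) + log₂(4)
           = log₂(4) - H(P)

H(P) = -Σ P(x) log₂(P(x)):
  -P(1)·log₂(P(1)) = -(0.0115)·log₂(0.0115) = 0.07409
  -P(2)·log₂(P(2)) = -(0.2717)·log₂(0.2717) = 0.51077
  -P(3)·log₂(P(3)) = -(0.553)·log₂(0.553) = 0.47262
  -P(4)·log₂(P(4)) = -(0.1638)·log₂(0.1638) = 0.42752
H(P) = 0.07409 + 0.51077 + 0.47262 + 0.42752 = 1.48500 bits

log₂(4) = 2.00000 bits

D_KL(P||U) = 2.00000 - 1.48500 = 0.51500 ≈ 0.5150 bits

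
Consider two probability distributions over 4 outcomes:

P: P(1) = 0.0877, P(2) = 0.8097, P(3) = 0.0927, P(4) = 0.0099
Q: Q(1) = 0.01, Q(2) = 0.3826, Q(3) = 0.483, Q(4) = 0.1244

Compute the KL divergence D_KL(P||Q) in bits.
0.8936 bits

D_KL(P||Q) = Σ P(x) log₂(P(x)/Q(x))

Computing term by term:
  P(1)·log₂(P(1)/Q(1)) = 0.0877·log₂(0.0877/0.01) = 0.27473
  P(2)·log₂(P(2)/Q(2)) = 0.8097·log₂(0.8097/0.3826) = 0.87573
  P(3)·log₂(P(3)/Q(3)) = 0.0927·log₂(0.0927/0.483) = -0.22075
  P(4)·log₂(P(4)/Q(4)) = 0.0099·log₂(0.0099/0.1244) = -0.03615

D_KL(P||Q) = 0.27473 + 0.87573 - 0.22075 - 0.03615 = 0.89356 ≈ 0.8936 bits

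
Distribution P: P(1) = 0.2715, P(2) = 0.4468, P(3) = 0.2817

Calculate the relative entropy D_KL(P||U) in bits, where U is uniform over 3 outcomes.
0.0401 bits

U(i) = 1/3 for all i

D_KL(P||U) = Σ P(x) log₂(P(x) / (1/3))
           = Σ P(x) log₂(P(x)) + log₂(3)
           = log₂(3) - H(P)

H(P) = -Σ P(x) log₂(P(x)):
  -P(1)·log₂(P(1)) = -(0.2715)·log₂(0.2715) = 0.51068
  -P(2)·log₂(P(2)) = -(0.4468)·log₂(0.4468) = 0.51932
  -P(3)·log₂(P(3)) = -(0.2817)·log₂(0.2817) = 0.51488
H(P) = 0.51068 + 0.51932 + 0.51488 = 1.54488 bits

log₂(3) = 1.58496 bits

D_KL(P||U) = 1.58496 - 1.54488 = 0.04008 ≈ 0.0401 bits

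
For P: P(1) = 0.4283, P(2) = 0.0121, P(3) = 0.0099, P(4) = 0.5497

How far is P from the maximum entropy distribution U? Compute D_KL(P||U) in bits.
0.8585 bits

U(i) = 1/4 for all i

D_KL(P||U) = Σ P(x) log₂(P(x) / (1/4))
           = Σ P(x) log₂(P(x)) + log₂(4)
           = log₂(4) - H(P)

H(P) = -Σ P(x) log₂(P(x)):
  -P(1)·log₂(P(1)) = -(0.4283)·log₂(0.4283) = 0.52394
  -P(2)·log₂(P(2)) = -(0.0121)·log₂(0.0121) = 0.07706
  -P(3)·log₂(P(3)) = -(0.0099)·log₂(0.0099) = 0.06592
  -P(4)·log₂(P(4)) = -(0.5497)·log₂(0.5497) = 0.47455
H(P) = 0.52394 + 0.07706 + 0.06592 + 0.47455 = 1.14147 bits

log₂(4) = 2.00000 bits

D_KL(P||U) = 2.00000 - 1.14147 = 0.85853 ≈ 0.8585 bits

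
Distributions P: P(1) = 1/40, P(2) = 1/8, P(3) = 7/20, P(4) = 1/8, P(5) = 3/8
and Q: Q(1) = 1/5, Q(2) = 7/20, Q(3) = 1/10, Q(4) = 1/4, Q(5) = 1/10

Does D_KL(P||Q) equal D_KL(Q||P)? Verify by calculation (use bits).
D_KL(P||Q) = 0.9620 bits, D_KL(Q||P) = 0.9985 bits. No — D_KL(P||Q) ≠ D_KL(Q||P) for this pair.

D_KL(P||Q) = Σ P(x) log₂(P(x)/Q(x))

Computing term by term:
  P(1)·log₂(P(1)/Q(1)) = (1/40)·log₂((1/40)/(1/5)) = -0.07500
  P(2)·log₂(P(2)/Q(2)) = (1/8)·log₂((1/8)/(7/20)) = -0.18568
  P(3)·log₂(P(3)/Q(3)) = (7/20)·log₂((7/20)/(1/10)) = 0.63257
  P(4)·log₂(P(4)/Q(4)) = (1/8)·log₂((1/8)/(1/4)) = -0.12500
  P(5)·log₂(P(5)/Q(5)) = (3/8)·log₂((3/8)/(1/10)) = 0.71508

D_KL(P||Q) = -0.07500 - 0.18568 + 0.63257 - 0.12500 + 0.71508 = 0.96197 ≈ 0.9620 bits

D_KL(Q||P) = Σ Q(x) log₂(Q(x)/P(x))

Computing term by term:
  Q(1)·log₂(Q(1)/P(1)) = (1/5)·log₂((1/5)/(1/40)) = 0.60000
  Q(2)·log₂(Q(2)/P(2)) = (7/20)·log₂((7/20)/(1/8)) = 0.51990
  Q(3)·log₂(Q(3)/P(3)) = (1/10)·log₂((1/10)/(7/20)) = -0.18074
  Q(4)·log₂(Q(4)/P(4)) = (1/4)·log₂((1/4)/(1/8)) = 0.25000
  Q(5)·log₂(Q(5)/P(5)) = (1/10)·log₂((1/10)/(3/8)) = -0.19069

D_KL(Q||P) = 0.60000 + 0.51990 - 0.18074 + 0.25000 - 0.19069 = 0.99847 ≈ 0.9985 bits

These are NOT equal (difference: 0.0365 bits). KL divergence is asymmetric: D_KL(P||Q) ≠ D_KL(Q||P) in general.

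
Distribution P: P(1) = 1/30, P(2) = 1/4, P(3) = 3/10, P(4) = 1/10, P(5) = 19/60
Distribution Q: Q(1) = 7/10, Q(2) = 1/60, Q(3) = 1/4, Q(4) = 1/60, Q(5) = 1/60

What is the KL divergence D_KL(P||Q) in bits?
2.5129 bits

D_KL(P||Q) = Σ P(x) log₂(P(x)/Q(x))

Computing term by term:
  P(1)·log₂(P(1)/Q(1)) = (1/30)·log₂((1/30)/(7/10)) = -0.14641
  P(2)·log₂(P(2)/Q(2)) = (1/4)·log₂((1/4)/(1/60)) = 0.97672
  P(3)·log₂(P(3)/Q(3)) = (3/10)·log₂((3/10)/(1/4)) = 0.07891
  P(4)·log₂(P(4)/Q(4)) = (1/10)·log₂((1/10)/(1/60)) = 0.25850
  P(5)·log₂(P(5)/Q(5)) = (19/60)·log₂((19/60)/(1/60)) = 1.34518

D_KL(P||Q) = -0.14641 + 0.97672 + 0.07891 + 0.25850 + 1.34518 = 2.51290 ≈ 2.5129 bits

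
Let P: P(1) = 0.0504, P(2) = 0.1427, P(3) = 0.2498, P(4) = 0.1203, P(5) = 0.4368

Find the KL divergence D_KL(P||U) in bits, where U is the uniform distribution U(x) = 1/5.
0.3144 bits

U(i) = 1/5 for all i

D_KL(P||U) = Σ P(x) log₂(P(x) / (1/5))
           = Σ P(x) log₂(P(x)) + log₂(5)
           = log₂(5) - H(P)

H(P) = -Σ P(x) log₂(P(x)):
  -P(1)·log₂(P(1)) = -(0.0504)·log₂(0.0504) = 0.21725
  -P(2)·log₂(P(2)) = -(0.1427)·log₂(0.1427) = 0.40084
  -P(3)·log₂(P(3)) = -(0.2498)·log₂(0.2498) = 0.49989
  -P(4)·log₂(P(4)) = -(0.1203)·log₂(0.1203) = 0.36755
  -P(5)·log₂(P(5)) = -(0.4368)·log₂(0.4368) = 0.52196
H(P) = 0.21725 + 0.40084 + 0.49989 + 0.36755 + 0.52196 = 2.00749 bits

log₂(5) = 2.32193 bits

D_KL(P||U) = 2.32193 - 2.00749 = 0.31444 ≈ 0.3144 bits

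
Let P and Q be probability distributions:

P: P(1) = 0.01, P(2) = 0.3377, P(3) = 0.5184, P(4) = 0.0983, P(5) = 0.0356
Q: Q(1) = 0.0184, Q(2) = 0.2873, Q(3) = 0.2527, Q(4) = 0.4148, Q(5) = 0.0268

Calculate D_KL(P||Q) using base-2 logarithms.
0.4177 bits

D_KL(P||Q) = Σ P(x) log₂(P(x)/Q(x))

Computing term by term:
  P(1)·log₂(P(1)/Q(1)) = 0.01·log₂(0.01/0.0184) = -0.00880
  P(2)·log₂(P(2)/Q(2)) = 0.3377·log₂(0.3377/0.2873) = 0.07875
  P(3)·log₂(P(3)/Q(3)) = 0.5184·log₂(0.5184/0.2527) = 0.53739
  P(4)·log₂(P(4)/Q(4)) = 0.0983·log₂(0.0983/0.4148) = -0.20418
  P(5)·log₂(P(5)/Q(5)) = 0.0356·log₂(0.0356/0.0268) = 0.01458

D_KL(P||Q) = -0.00880 + 0.07875 + 0.53739 - 0.20418 + 0.01458 = 0.41774 ≈ 0.4177 bits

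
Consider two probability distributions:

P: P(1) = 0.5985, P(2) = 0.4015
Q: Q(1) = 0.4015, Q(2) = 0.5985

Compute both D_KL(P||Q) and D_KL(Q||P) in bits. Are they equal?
D_KL(P||Q) = 0.1135 bits, D_KL(Q||P) = 0.1135 bits. Yes, in this case they are equal (although KL divergence is not symmetric in general).

D_KL(P||Q) = Σ P(x) log₂(P(x)/Q(x))

Computing term by term:
  P(1)·log₂(P(1)/Q(1)) = 0.5985·log₂(0.5985/0.4015) = 0.34471
  P(2)·log₂(P(2)/Q(2)) = 0.4015·log₂(0.4015/0.5985) = -0.23124

D_KL(P||Q) = 0.34471 - 0.23124 = 0.11347 ≈ 0.1135 bits

D_KL(Q||P) = Σ Q(x) log₂(Q(x)/P(x))

Computing term by term:
  Q(1)·log₂(Q(1)/P(1)) = 0.4015·log₂(0.4015/0.5985) = -0.23124
  Q(2)·log₂(Q(2)/P(2)) = 0.5985·log₂(0.5985/0.4015) = 0.34471

D_KL(Q||P) = -0.23124 + 0.34471 = 0.11347 ≈ 0.1135 bits

These ARE equal here. Q is P with outcomes relabeled (Q(1) = P(2), Q(2) = P(1)) by a relabeling that is its own inverse, so the two sums contain exactly the same terms in a different order. This is a special case — KL divergence is not symmetric in general: D_KL(P||Q) ≠ D_KL(Q||P) for most P, Q.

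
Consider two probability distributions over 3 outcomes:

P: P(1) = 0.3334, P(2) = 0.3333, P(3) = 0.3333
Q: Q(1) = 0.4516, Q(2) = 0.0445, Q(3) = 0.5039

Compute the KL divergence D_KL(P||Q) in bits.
0.6235 bits

D_KL(P||Q) = Σ P(x) log₂(P(x)/Q(x))

Computing term by term:
  P(1)·log₂(P(1)/Q(1)) = 0.3334·log₂(0.3334/0.4516) = -0.14596
  P(2)·log₂(P(2)/Q(2)) = 0.3333·log₂(0.3333/0.0445) = 0.96822
  P(3)·log₂(P(3)/Q(3)) = 0.3333·log₂(0.3333/0.5039) = -0.19875

D_KL(P||Q) = -0.14596 + 0.96822 - 0.19875 = 0.62351 ≈ 0.6235 bits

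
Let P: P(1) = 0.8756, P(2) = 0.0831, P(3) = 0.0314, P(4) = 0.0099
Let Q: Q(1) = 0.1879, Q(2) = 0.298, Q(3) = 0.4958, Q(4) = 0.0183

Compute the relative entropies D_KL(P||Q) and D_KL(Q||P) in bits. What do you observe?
D_KL(P||Q) = 1.6572 bits, D_KL(Q||P) = 2.1218 bits. The two directions give different values (D_KL(Q||P) exceeds D_KL(P||Q) by 0.4646 bits): KL divergence is asymmetric.

D_KL(P||Q) = Σ P(x) log₂(P(x)/Q(x))

Computing term by term:
  P(1)·log₂(P(1)/Q(1)) = 0.8756·log₂(0.8756/0.1879) = 1.94410
  P(2)·log₂(P(2)/Q(2)) = 0.0831·log₂(0.0831/0.298) = -0.15310
  P(3)·log₂(P(3)/Q(3)) = 0.0314·log₂(0.0314/0.4958) = -0.12500
  P(4)·log₂(P(4)/Q(4)) = 0.0099·log₂(0.0099/0.0183) = -0.00877

D_KL(P||Q) = 1.94410 - 0.15310 - 0.12500 - 0.00877 = 1.65723 ≈ 1.6572 bits

D_KL(Q||P) = Σ Q(x) log₂(Q(x)/P(x))

Computing term by term:
  Q(1)·log₂(Q(1)/P(1)) = 0.1879·log₂(0.1879/0.8756) = -0.41720
  Q(2)·log₂(Q(2)/P(2)) = 0.298·log₂(0.298/0.0831) = 0.54903
  Q(3)·log₂(Q(3)/P(3)) = 0.4958·log₂(0.4958/0.0314) = 1.97374
  Q(4)·log₂(Q(4)/P(4)) = 0.0183·log₂(0.0183/0.0099) = 0.01622

D_KL(Q||P) = -0.41720 + 0.54903 + 1.97374 + 0.01622 = 2.12179 ≈ 2.1218 bits

These are NOT equal (difference: 0.4646 bits). KL divergence is asymmetric: D_KL(P||Q) ≠ D_KL(Q||P) in general.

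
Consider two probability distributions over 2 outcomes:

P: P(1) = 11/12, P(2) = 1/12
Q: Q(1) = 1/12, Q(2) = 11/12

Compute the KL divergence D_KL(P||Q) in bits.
2.8829 bits

D_KL(P||Q) = Σ P(x) log₂(P(x)/Q(x))

Computing term by term:
  P(1)·log₂(P(1)/Q(1)) = (11/12)·log₂((11/12)/(1/12)) = 3.17115
  P(2)·log₂(P(2)/Q(2)) = (1/12)·log₂((1/12)/(11/12)) = -0.28829

D_KL(P||Q) = 3.17115 - 0.28829 = 2.88286 ≈ 2.8829 bits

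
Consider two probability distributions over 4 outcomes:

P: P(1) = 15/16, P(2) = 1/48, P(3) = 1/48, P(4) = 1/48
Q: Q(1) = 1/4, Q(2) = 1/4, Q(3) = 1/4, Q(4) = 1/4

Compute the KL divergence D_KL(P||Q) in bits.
1.5636 bits

D_KL(P||Q) = Σ P(x) log₂(P(x)/Q(x))

Computing term by term:
  P(1)·log₂(P(1)/Q(1)) = (15/16)·log₂((15/16)/(1/4)) = 1.78771
  P(2)·log₂(P(2)/Q(2)) = (1/48)·log₂((1/48)/(1/4)) = -0.07469
  P(3)·log₂(P(3)/Q(3)) = (1/48)·log₂((1/48)/(1/4)) = -0.07469
  P(4)·log₂(P(4)/Q(4)) = (1/48)·log₂((1/48)/(1/4)) = -0.07469

D_KL(P||Q) = 1.78771 - 0.07469 - 0.07469 - 0.07469 = 1.56364 ≈ 1.5636 bits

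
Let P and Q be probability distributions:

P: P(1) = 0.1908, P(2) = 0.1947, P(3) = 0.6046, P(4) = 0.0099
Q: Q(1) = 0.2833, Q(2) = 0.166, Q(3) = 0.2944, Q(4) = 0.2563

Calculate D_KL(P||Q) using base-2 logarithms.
0.5172 bits

D_KL(P||Q) = Σ P(x) log₂(P(x)/Q(x))

Computing term by term:
  P(1)·log₂(P(1)/Q(1)) = 0.1908·log₂(0.1908/0.2833) = -0.10881
  P(2)·log₂(P(2)/Q(2)) = 0.1947·log₂(0.1947/0.166) = 0.04479
  P(3)·log₂(P(3)/Q(3)) = 0.6046·log₂(0.6046/0.2944) = 0.62770
  P(4)·log₂(P(4)/Q(4)) = 0.0099·log₂(0.0099/0.2563) = -0.04647

D_KL(P||Q) = -0.10881 + 0.04479 + 0.62770 - 0.04647 = 0.51721 ≈ 0.5172 bits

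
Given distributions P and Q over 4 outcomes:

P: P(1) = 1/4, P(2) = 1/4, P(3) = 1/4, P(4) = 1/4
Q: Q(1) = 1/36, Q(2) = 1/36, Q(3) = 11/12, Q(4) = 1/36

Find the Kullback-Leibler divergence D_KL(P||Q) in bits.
1.9088 bits

D_KL(P||Q) = Σ P(x) log₂(P(x)/Q(x))

Computing term by term:
  P(1)·log₂(P(1)/Q(1)) = (1/4)·log₂((1/4)/(1/36)) = 0.79248
  P(2)·log₂(P(2)/Q(2)) = (1/4)·log₂((1/4)/(1/36)) = 0.79248
  P(3)·log₂(P(3)/Q(3)) = (1/4)·log₂((1/4)/(11/12)) = -0.46862
  P(4)·log₂(P(4)/Q(4)) = (1/4)·log₂((1/4)/(1/36)) = 0.79248

D_KL(P||Q) = 0.79248 + 0.79248 - 0.46862 + 0.79248 = 1.90882 ≈ 1.9088 bits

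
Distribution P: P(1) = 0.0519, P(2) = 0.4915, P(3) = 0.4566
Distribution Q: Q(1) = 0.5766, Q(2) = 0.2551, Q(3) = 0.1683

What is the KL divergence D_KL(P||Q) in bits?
0.9422 bits

D_KL(P||Q) = Σ P(x) log₂(P(x)/Q(x))

Computing term by term:
  P(1)·log₂(P(1)/Q(1)) = 0.0519·log₂(0.0519/0.5766) = -0.18029
  P(2)·log₂(P(2)/Q(2)) = 0.4915·log₂(0.4915/0.2551) = 0.46502
  P(3)·log₂(P(3)/Q(3)) = 0.4566·log₂(0.4566/0.1683) = 0.65746

D_KL(P||Q) = -0.18029 + 0.46502 + 0.65746 = 0.94219 ≈ 0.9422 bits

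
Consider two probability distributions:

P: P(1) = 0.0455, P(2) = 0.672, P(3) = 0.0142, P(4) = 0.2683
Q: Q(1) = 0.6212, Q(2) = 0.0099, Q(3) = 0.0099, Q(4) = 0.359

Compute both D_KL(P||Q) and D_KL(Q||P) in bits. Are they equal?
D_KL(P||Q) = 3.8121 bits, D_KL(Q||P) = 2.4281 bits. No, they are not equal.

D_KL(P||Q) = Σ P(x) log₂(P(x)/Q(x))

Computing term by term:
  P(1)·log₂(P(1)/Q(1)) = 0.0455·log₂(0.0455/0.6212) = -0.17159
  P(2)·log₂(P(2)/Q(2)) = 0.672·log₂(0.672/0.0099) = 4.08905
  P(3)·log₂(P(3)/Q(3)) = 0.0142·log₂(0.0142/0.0099) = 0.00739
  P(4)·log₂(P(4)/Q(4)) = 0.2683·log₂(0.2683/0.359) = -0.11272

D_KL(P||Q) = -0.17159 + 4.08905 + 0.00739 - 0.11272 = 3.81213 ≈ 3.8121 bits

D_KL(Q||P) = Σ Q(x) log₂(Q(x)/P(x))

Computing term by term:
  Q(1)·log₂(Q(1)/P(1)) = 0.6212·log₂(0.6212/0.0455) = 2.34262
  Q(2)·log₂(Q(2)/P(2)) = 0.0099·log₂(0.0099/0.672) = -0.06024
  Q(3)·log₂(Q(3)/P(3)) = 0.0099·log₂(0.0099/0.0142) = -0.00515
  Q(4)·log₂(Q(4)/P(4)) = 0.359·log₂(0.359/0.2683) = 0.15083

D_KL(Q||P) = 2.34262 - 0.06024 - 0.00515 + 0.15083 = 2.42806 ≈ 2.4281 bits

These are NOT equal (difference: 1.3840 bits). KL divergence is asymmetric: D_KL(P||Q) ≠ D_KL(Q||P) in general.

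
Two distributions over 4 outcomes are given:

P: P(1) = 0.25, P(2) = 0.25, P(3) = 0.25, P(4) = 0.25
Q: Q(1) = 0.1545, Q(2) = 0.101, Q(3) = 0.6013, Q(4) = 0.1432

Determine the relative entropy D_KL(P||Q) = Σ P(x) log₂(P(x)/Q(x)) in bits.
0.3849 bits

D_KL(P||Q) = Σ P(x) log₂(P(x)/Q(x))

Computing term by term:
  P(1)·log₂(P(1)/Q(1)) = 0.25·log₂(0.25/0.1545) = 0.17358
  P(2)·log₂(P(2)/Q(2)) = 0.25·log₂(0.25/0.101) = 0.32689
  P(3)·log₂(P(3)/Q(3)) = 0.25·log₂(0.25/0.6013) = -0.31654
  P(4)·log₂(P(4)/Q(4)) = 0.25·log₂(0.25/0.1432) = 0.20097

D_KL(P||Q) = 0.17358 + 0.32689 - 0.31654 + 0.20097 = 0.38490 ≈ 0.3849 bits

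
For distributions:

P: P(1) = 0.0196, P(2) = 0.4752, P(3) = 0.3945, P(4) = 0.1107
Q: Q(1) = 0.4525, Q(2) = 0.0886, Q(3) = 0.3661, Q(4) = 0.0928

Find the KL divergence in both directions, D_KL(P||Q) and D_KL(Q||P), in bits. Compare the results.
D_KL(P||Q) = 1.1334 bits, D_KL(Q||P) = 1.7716 bits. D_KL(Q||P) is larger than D_KL(P||Q) by 0.6382 bits; the two directions differ.

D_KL(P||Q) = Σ P(x) log₂(P(x)/Q(x))

Computing term by term:
  P(1)·log₂(P(1)/Q(1)) = 0.0196·log₂(0.0196/0.4525) = -0.08877
  P(2)·log₂(P(2)/Q(2)) = 0.4752·log₂(0.4752/0.0886) = 1.15148
  P(3)·log₂(P(3)/Q(3)) = 0.3945·log₂(0.3945/0.3661) = 0.04252
  P(4)·log₂(P(4)/Q(4)) = 0.1107·log₂(0.1107/0.0928) = 0.02817

D_KL(P||Q) = -0.08877 + 1.15148 + 0.04252 + 0.02817 = 1.13340 ≈ 1.1334 bits

D_KL(Q||P) = Σ Q(x) log₂(Q(x)/P(x))

Computing term by term:
  Q(1)·log₂(Q(1)/P(1)) = 0.4525·log₂(0.4525/0.0196) = 2.04937
  Q(2)·log₂(Q(2)/P(2)) = 0.0886·log₂(0.0886/0.4752) = -0.21469
  Q(3)·log₂(Q(3)/P(3)) = 0.3661·log₂(0.3661/0.3945) = -0.03946
  Q(4)·log₂(Q(4)/P(4)) = 0.0928·log₂(0.0928/0.1107) = -0.02361

D_KL(Q||P) = 2.04937 - 0.21469 - 0.03946 - 0.02361 = 1.77161 ≈ 1.7716 bits

These are NOT equal (difference: 0.6382 bits). KL divergence is asymmetric: D_KL(P||Q) ≠ D_KL(Q||P) in general.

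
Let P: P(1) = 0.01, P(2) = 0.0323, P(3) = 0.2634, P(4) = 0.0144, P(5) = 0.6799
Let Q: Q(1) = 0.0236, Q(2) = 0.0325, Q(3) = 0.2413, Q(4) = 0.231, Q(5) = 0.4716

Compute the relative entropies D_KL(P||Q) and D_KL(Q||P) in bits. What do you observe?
D_KL(P||Q) = 0.3218 bits, D_KL(Q||P) = 0.6750 bits. The two directions give different values (D_KL(Q||P) exceeds D_KL(P||Q) by 0.3532 bits): KL divergence is asymmetric.

D_KL(P||Q) = Σ P(x) log₂(P(x)/Q(x))

Computing term by term:
  P(1)·log₂(P(1)/Q(1)) = 0.01·log₂(0.01/0.0236) = -0.01239
  P(2)·log₂(P(2)/Q(2)) = 0.0323·log₂(0.0323/0.0325) = -0.00029
  P(3)·log₂(P(3)/Q(3)) = 0.2634·log₂(0.2634/0.2413) = 0.03330
  P(4)·log₂(P(4)/Q(4)) = 0.0144·log₂(0.0144/0.231) = -0.05765
  P(5)·log₂(P(5)/Q(5)) = 0.6799·log₂(0.6799/0.4716) = 0.35882

D_KL(P||Q) = -0.01239 - 0.00029 + 0.03330 - 0.05765 + 0.35882 = 0.32179 ≈ 0.3218 bits

D_KL(Q||P) = Σ Q(x) log₂(Q(x)/P(x))

Computing term by term:
  Q(1)·log₂(Q(1)/P(1)) = 0.0236·log₂(0.0236/0.01) = 0.02924
  Q(2)·log₂(Q(2)/P(2)) = 0.0325·log₂(0.0325/0.0323) = 0.00029
  Q(3)·log₂(Q(3)/P(3)) = 0.2413·log₂(0.2413/0.2634) = -0.03051
  Q(4)·log₂(Q(4)/P(4)) = 0.231·log₂(0.231/0.0144) = 0.92487
  Q(5)·log₂(Q(5)/P(5)) = 0.4716·log₂(0.4716/0.6799) = -0.24889

D_KL(Q||P) = 0.02924 + 0.00029 - 0.03051 + 0.92487 - 0.24889 = 0.67500 ≈ 0.6750 bits

These are NOT equal (difference: 0.3532 bits). KL divergence is asymmetric: D_KL(P||Q) ≠ D_KL(Q||P) in general.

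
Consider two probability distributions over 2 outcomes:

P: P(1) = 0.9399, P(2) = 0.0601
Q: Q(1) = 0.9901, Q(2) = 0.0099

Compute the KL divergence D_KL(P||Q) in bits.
0.0858 bits

D_KL(P||Q) = Σ P(x) log₂(P(x)/Q(x))

Computing term by term:
  P(1)·log₂(P(1)/Q(1)) = 0.9399·log₂(0.9399/0.9901) = -0.07056
  P(2)·log₂(P(2)/Q(2)) = 0.0601·log₂(0.0601/0.0099) = 0.15637

D_KL(P||Q) = -0.07056 + 0.15637 = 0.08581 ≈ 0.0858 bits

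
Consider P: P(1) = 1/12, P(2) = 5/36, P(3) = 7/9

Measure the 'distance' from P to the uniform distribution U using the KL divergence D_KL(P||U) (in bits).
0.6087 bits

U(i) = 1/3 for all i

D_KL(P||U) = Σ P(x) log₂(P(x) / (1/3))
           = Σ P(x) log₂(P(x)) + log₂(3)
           = log₂(3) - H(P)

H(P) = -Σ P(x) log₂(P(x)):
  -P(1)·log₂(P(1)) = -(1/12)·log₂(1/12) = 0.29875
  -P(2)·log₂(P(2)) = -(5/36)·log₂(5/36) = 0.39556
  -P(3)·log₂(P(3)) = -(7/9)·log₂(7/9) = 0.28200
H(P) = 0.29875 + 0.39556 + 0.28200 = 0.97631 bits

log₂(3) = 1.58496 bits

D_KL(P||U) = 1.58496 - 0.97631 = 0.60865 ≈ 0.6087 bits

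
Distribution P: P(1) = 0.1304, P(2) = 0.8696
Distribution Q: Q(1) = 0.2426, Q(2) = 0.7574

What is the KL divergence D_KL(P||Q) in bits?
0.0565 bits

D_KL(P||Q) = Σ P(x) log₂(P(x)/Q(x))

Computing term by term:
  P(1)·log₂(P(1)/Q(1)) = 0.1304·log₂(0.1304/0.2426) = -0.11679
  P(2)·log₂(P(2)/Q(2)) = 0.8696·log₂(0.8696/0.7574) = 0.17331

D_KL(P||Q) = -0.11679 + 0.17331 = 0.05652 ≈ 0.0565 bits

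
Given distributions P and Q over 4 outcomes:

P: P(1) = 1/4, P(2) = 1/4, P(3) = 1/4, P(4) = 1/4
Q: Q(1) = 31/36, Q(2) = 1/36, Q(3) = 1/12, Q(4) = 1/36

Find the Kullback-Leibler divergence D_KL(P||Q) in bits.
1.5351 bits

D_KL(P||Q) = Σ P(x) log₂(P(x)/Q(x))

Computing term by term:
  P(1)·log₂(P(1)/Q(1)) = (1/4)·log₂((1/4)/(31/36)) = -0.44607
  P(2)·log₂(P(2)/Q(2)) = (1/4)·log₂((1/4)/(1/36)) = 0.79248
  P(3)·log₂(P(3)/Q(3)) = (1/4)·log₂((1/4)/(1/12)) = 0.39624
  P(4)·log₂(P(4)/Q(4)) = (1/4)·log₂((1/4)/(1/36)) = 0.79248

D_KL(P||Q) = -0.44607 + 0.79248 + 0.39624 + 0.79248 = 1.53513 ≈ 1.5351 bits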